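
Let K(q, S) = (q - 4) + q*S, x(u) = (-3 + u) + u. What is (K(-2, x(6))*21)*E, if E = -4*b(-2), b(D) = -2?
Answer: -4032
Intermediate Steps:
x(u) = -3 + 2*u
E = 8 (E = -4*(-2) = 8)
K(q, S) = -4 + q + S*q (K(q, S) = (-4 + q) + S*q = -4 + q + S*q)
(K(-2, x(6))*21)*E = ((-4 - 2 + (-3 + 2*6)*(-2))*21)*8 = ((-4 - 2 + (-3 + 12)*(-2))*21)*8 = ((-4 - 2 + 9*(-2))*21)*8 = ((-4 - 2 - 18)*21)*8 = -24*21*8 = -504*8 = -4032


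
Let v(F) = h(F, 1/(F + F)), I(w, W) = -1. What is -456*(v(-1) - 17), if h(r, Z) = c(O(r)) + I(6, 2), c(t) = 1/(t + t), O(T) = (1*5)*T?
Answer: 41268/5 ≈ 8253.6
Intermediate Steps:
O(T) = 5*T
c(t) = 1/(2*t)
h(r, Z) = -1 + 1/(10*r) (h(r, Z) = 1/(2*((5*r))) - 1 = (1/(5*r))/2 - 1 = 1/(10*r) - 1 = -1 + 1/(10*r))
v(F) = (1/10 - F)/F
-456*(v(-1) - 17) = -456*((1/10 - 1*(-1))/(-1) - 17) = -456*(-(1/10 + 1) - 17) = -456*(-1*11/10 - 17) = -456*(-11/10 - 17) = -456*(-181/10) = 41268/5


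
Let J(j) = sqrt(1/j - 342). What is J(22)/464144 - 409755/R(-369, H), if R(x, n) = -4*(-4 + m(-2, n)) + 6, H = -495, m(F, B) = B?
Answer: -409755/2002 + I*sqrt(165506)/10211168 ≈ -204.67 + 3.9841e-5*I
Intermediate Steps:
J(j) = sqrt(-342 + 1/j)
R(x, n) = 22 - 4*n (R(x, n) = -4*(-4 + n) + 6 = (16 - 4*n) + 6 = 22 - 4*n)
J(22)/464144 - 409755/R(-369, H) = sqrt(-342 + 1/22)/464144 - 409755/(22 - 4*(-495)) = sqrt(-342 + 1/22)*(1/464144) - 409755/(22 + 1980) = sqrt(-7523/22)*(1/464144) - 409755/2002 = (I*sqrt(165506)/22)*(1/464144) - 409755*1/2002 = I*sqrt(165506)/10211168 - 409755/2002 = -409755/2002 + I*sqrt(165506)/10211168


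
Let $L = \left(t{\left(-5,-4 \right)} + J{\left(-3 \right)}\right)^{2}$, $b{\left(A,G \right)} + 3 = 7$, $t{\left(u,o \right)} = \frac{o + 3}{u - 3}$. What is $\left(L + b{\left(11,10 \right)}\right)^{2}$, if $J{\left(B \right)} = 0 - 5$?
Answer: $\frac{3157729}{4096} \approx 770.93$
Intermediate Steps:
$J{\left(B \right)} = -5$ ($J{\left(B \right)} = 0 - 5 = -5$)
$t{\left(u,o \right)} = \frac{3 + o}{-3 + u}$
$b{\left(A,G \right)} = 4$ ($b{\left(A,G \right)} = -3 + 7 = 4$)
$L = \frac{1521}{64}$ ($L = \left(\frac{3 - 4}{-3 - 5} - 5\right)^{2} = \left(\frac{1}{-8} \left(-1\right) - 5\right)^{2} = \left(\left(- \frac{1}{8}\right) \left(-1\right) - 5\right)^{2} = \left(\frac{1}{8} - 5\right)^{2} = \left(- \frac{39}{8}\right)^{2} = \frac{1521}{64} \approx 23.766$)
$\left(L + b{\left(11,10 \right)}\right)^{2} = \left(\frac{1521}{64} + 4\right)^{2} = \left(\frac{1777}{64}\right)^{2} = \frac{3157729}{4096}$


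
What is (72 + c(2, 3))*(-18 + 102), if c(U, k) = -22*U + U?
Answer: 2520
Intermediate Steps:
c(U, k) = -21*U
(72 + c(2, 3))*(-18 + 102) = (72 - 21*2)*(-18 + 102) = (72 - 42)*84 = 30*84 = 2520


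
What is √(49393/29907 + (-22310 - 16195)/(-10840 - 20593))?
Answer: 2*√132144920219/428667 ≈ 1.6960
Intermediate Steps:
√(49393/29907 + (-22310 - 16195)/(-10840 - 20593)) = √(49393*(1/29907) - 38505/(-31433)) = √(49393/29907 - 38505*(-1/31433)) = √(49393/29907 + 2265/1849) = √(159067012/55298043) = 2*√132144920219/428667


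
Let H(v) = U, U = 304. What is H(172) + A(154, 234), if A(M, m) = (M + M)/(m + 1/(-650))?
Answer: 46438296/152099 ≈ 305.32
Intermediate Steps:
A(M, m) = 2*M/(-1/650 + m) (A(M, m) = (2*M)/(m - 1/650) = (2*M)/(-1/650 + m) = 2*M/(-1/650 + m))
H(v) = 304
H(172) + A(154, 234) = 304 + 1300*154/(-1 + 650*234) = 304 + 1300*154/(-1 + 152100) = 304 + 1300*154/152099 = 304 + 1300*154*(1/152099) = 304 + 200200/152099 = 46438296/152099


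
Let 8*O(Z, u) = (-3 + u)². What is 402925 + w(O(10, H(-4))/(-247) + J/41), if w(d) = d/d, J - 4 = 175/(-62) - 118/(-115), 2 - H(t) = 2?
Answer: 402926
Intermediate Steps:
H(t) = 0 (H(t) = 2 - 1*2 = 2 - 2 = 0)
O(Z, u) = (-3 + u)²/8
J = 15711/7130 (J = 4 + (175/(-62) - 118/(-115)) = 4 + (175*(-1/62) - 118*(-1/115)) = 4 + (-175/62 + 118/115) = 4 - 12809/7130 = 15711/7130 ≈ 2.2035)
w(d) = 1
402925 + w(O(10, H(-4))/(-247) + J/41) = 402925 + 1 = 402926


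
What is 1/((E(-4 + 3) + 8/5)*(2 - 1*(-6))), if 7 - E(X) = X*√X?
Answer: 215/14992 - 25*I/14992 ≈ 0.014341 - 0.0016676*I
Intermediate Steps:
E(X) = 7 - X^(3/2) (E(X) = 7 - X*√X = 7 - X^(3/2))
1/((E(-4 + 3) + 8/5)*(2 - 1*(-6))) = 1/(((7 - (-4 + 3)^(3/2)) + 8/5)*(2 - 1*(-6))) = 1/(((7 - (-1)^(3/2)) + 8*(⅕))*(2 + 6)) = 1/(((7 - (-1)*I) + 8/5)*8) = 1/(((7 + I) + 8/5)*8) = 1/((43/5 + I)*8) = 1/(344/5 + 8*I) = 25*(344/5 - 8*I)/119936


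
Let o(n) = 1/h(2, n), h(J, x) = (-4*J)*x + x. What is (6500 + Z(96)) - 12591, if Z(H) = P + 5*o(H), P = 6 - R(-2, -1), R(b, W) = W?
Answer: -4088453/672 ≈ -6084.0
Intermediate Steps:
h(J, x) = x - 4*J*x (h(J, x) = -4*J*x + x = x - 4*J*x)
o(n) = -1/(7*n) (o(n) = 1/(n*(1 - 4*2)) = 1/(n*(1 - 8)) = 1/(n*(-7)) = 1/(-7*n) = -1/(7*n))
P = 7 (P = 6 - 1*(-1) = 6 + 1 = 7)
Z(H) = 7 - 5/(7*H) (Z(H) = 7 + 5*(-1/(7*H)) = 7 - 5/(7*H))
(6500 + Z(96)) - 12591 = (6500 + (7 - 5/7/96)) - 12591 = (6500 + (7 - 5/7*1/96)) - 12591 = (6500 + (7 - 5/672)) - 12591 = (6500 + 4699/672) - 12591 = 4372699/672 - 12591 = -4088453/672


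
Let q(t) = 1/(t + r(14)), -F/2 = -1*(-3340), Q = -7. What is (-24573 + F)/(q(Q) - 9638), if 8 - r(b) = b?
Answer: 406289/125295 ≈ 3.2427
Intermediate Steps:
r(b) = 8 - b
F = -6680 (F = -(-2)*(-3340) = -2*3340 = -6680)
q(t) = 1/(-6 + t) (q(t) = 1/(t + (8 - 1*14)) = 1/(t + (8 - 14)) = 1/(t - 6) = 1/(-6 + t))
(-24573 + F)/(q(Q) - 9638) = (-24573 - 6680)/(1/(-6 - 7) - 9638) = -31253/(1/(-13) - 9638) = -31253/(-1/13 - 9638) = -31253/(-125295/13) = -31253*(-13/125295) = 406289/125295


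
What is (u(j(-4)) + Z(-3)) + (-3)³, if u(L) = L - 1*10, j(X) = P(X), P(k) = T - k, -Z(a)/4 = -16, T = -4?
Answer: 27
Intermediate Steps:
Z(a) = 64 (Z(a) = -4*(-16) = 64)
P(k) = -4 - k
j(X) = -4 - X
u(L) = -10 + L (u(L) = L - 10 = -10 + L)
(u(j(-4)) + Z(-3)) + (-3)³ = ((-10 + (-4 - 1*(-4))) + 64) + (-3)³ = ((-10 + (-4 + 4)) + 64) - 27 = ((-10 + 0) + 64) - 27 = (-10 + 64) - 27 = 54 - 27 = 27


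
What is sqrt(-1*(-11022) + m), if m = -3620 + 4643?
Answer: sqrt(12045) ≈ 109.75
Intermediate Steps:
m = 1023
sqrt(-1*(-11022) + m) = sqrt(-1*(-11022) + 1023) = sqrt(11022 + 1023) = sqrt(12045)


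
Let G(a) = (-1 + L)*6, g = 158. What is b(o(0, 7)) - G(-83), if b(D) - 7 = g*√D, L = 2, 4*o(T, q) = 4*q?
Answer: 1 + 158*√7 ≈ 419.03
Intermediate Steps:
o(T, q) = q (o(T, q) = (4*q)/4 = q)
b(D) = 7 + 158*√D
G(a) = 6 (G(a) = (-1 + 2)*6 = 1*6 = 6)
b(o(0, 7)) - G(-83) = (7 + 158*√7) - 1*6 = (7 + 158*√7) - 6 = 1 + 158*√7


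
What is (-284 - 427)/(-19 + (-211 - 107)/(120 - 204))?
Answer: 3318/71 ≈ 46.732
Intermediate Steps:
(-284 - 427)/(-19 + (-211 - 107)/(120 - 204)) = -711/(-19 - 318/(-84)) = -711/(-19 - 318*(-1/84)) = -711/(-19 + 53/14) = -711/(-213/14) = -711*(-14/213) = 3318/71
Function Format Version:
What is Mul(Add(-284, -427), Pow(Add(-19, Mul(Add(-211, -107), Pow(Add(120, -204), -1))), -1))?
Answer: Rational(3318, 71) ≈ 46.732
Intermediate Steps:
Mul(Add(-284, -427), Pow(Add(-19, Mul(Add(-211, -107), Pow(Add(120, -204), -1))), -1)) = Mul(-711, Pow(Add(-19, Mul(-318, Pow(-84, -1))), -1)) = Mul(-711, Pow(Add(-19, Mul(-318, Rational(-1, 84))), -1)) = Mul(-711, Pow(Add(-19, Rational(53, 14)), -1)) = Mul(-711, Pow(Rational(-213, 14), -1)) = Mul(-711, Rational(-14, 213)) = Rational(3318, 71)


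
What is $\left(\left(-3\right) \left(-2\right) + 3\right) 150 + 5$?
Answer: $1355$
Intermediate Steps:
$\left(\left(-3\right) \left(-2\right) + 3\right) 150 + 5 = \left(6 + 3\right) 150 + 5 = 9 \cdot 150 + 5 = 1350 + 5 = 1355$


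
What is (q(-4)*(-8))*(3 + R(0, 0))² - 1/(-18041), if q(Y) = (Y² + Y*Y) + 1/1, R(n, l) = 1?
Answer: -76205183/18041 ≈ -4224.0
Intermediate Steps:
q(Y) = 1 + 2*Y² (q(Y) = (Y² + Y²) + 1 = 2*Y² + 1 = 1 + 2*Y²)
(q(-4)*(-8))*(3 + R(0, 0))² - 1/(-18041) = ((1 + 2*(-4)²)*(-8))*(3 + 1)² - 1/(-18041) = ((1 + 2*16)*(-8))*4² - 1*(-1/18041) = ((1 + 32)*(-8))*16 + 1/18041 = (33*(-8))*16 + 1/18041 = -264*16 + 1/18041 = -4224 + 1/18041 = -76205183/18041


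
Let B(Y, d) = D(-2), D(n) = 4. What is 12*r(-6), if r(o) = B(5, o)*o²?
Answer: 1728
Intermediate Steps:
B(Y, d) = 4
r(o) = 4*o²
12*r(-6) = 12*(4*(-6)²) = 12*(4*36) = 12*144 = 1728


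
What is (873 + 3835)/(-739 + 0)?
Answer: -4708/739 ≈ -6.3708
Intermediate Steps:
(873 + 3835)/(-739 + 0) = 4708/(-739) = 4708*(-1/739) = -4708/739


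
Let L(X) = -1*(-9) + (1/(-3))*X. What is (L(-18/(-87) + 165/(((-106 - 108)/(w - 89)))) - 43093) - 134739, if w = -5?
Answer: -551859948/3103 ≈ -1.7785e+5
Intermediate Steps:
L(X) = 9 - X/3 (L(X) = 9 + (1*(-1/3))*X = 9 - X/3)
(L(-18/(-87) + 165/(((-106 - 108)/(w - 89)))) - 43093) - 134739 = ((9 - (-18/(-87) + 165/(((-106 - 108)/(-5 - 89))))/3) - 43093) - 134739 = ((9 - (-18*(-1/87) + 165/((-214/(-94))))/3) - 43093) - 134739 = ((9 - (6/29 + 165/((-214*(-1/94))))/3) - 43093) - 134739 = ((9 - (6/29 + 165/(107/47))/3) - 43093) - 134739 = ((9 - (6/29 + 165*(47/107))/3) - 43093) - 134739 = ((9 - (6/29 + 7755/107)/3) - 43093) - 134739 = ((9 - 1/3*225537/3103) - 43093) - 134739 = ((9 - 75179/3103) - 43093) - 134739 = (-47252/3103 - 43093) - 134739 = -133764831/3103 - 134739 = -551859948/3103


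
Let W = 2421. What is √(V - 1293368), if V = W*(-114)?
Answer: I*√1569362 ≈ 1252.7*I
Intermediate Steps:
V = -275994 (V = 2421*(-114) = -275994)
√(V - 1293368) = √(-275994 - 1293368) = √(-1569362) = I*√1569362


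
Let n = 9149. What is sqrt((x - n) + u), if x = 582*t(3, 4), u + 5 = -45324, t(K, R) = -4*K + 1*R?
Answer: I*sqrt(59134) ≈ 243.17*I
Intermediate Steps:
t(K, R) = R - 4*K (t(K, R) = -4*K + R = R - 4*K)
u = -45329 (u = -5 - 45324 = -45329)
x = -4656 (x = 582*(4 - 4*3) = 582*(4 - 12) = 582*(-8) = -4656)
sqrt((x - n) + u) = sqrt((-4656 - 1*9149) - 45329) = sqrt((-4656 - 9149) - 45329) = sqrt(-13805 - 45329) = sqrt(-59134) = I*sqrt(59134)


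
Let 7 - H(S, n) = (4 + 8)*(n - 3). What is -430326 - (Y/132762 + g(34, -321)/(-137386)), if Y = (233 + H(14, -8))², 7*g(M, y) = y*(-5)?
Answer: -1308168393504471/3039940022 ≈ -4.3033e+5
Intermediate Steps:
g(M, y) = -5*y/7 (g(M, y) = (y*(-5))/7 = (-5*y)/7 = -5*y/7)
H(S, n) = 43 - 12*n (H(S, n) = 7 - (4 + 8)*(n - 3) = 7 - 12*(-3 + n) = 7 - (-36 + 12*n) = 7 + (36 - 12*n) = 43 - 12*n)
Y = 138384 (Y = (233 + (43 - 12*(-8)))² = (233 + (43 + 96))² = (233 + 139)² = 372² = 138384)
-430326 - (Y/132762 + g(34, -321)/(-137386)) = -430326 - (138384/132762 - 5/7*(-321)/(-137386)) = -430326 - (138384*(1/132762) + (1605/7)*(-1/137386)) = -430326 - (23064/22127 - 1605/961702) = -430326 - 1*3163597299/3039940022 = -430326 - 3163597299/3039940022 = -1308168393504471/3039940022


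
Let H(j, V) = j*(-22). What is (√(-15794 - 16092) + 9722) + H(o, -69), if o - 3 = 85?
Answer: 7786 + I*√31886 ≈ 7786.0 + 178.57*I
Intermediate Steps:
o = 88 (o = 3 + 85 = 88)
H(j, V) = -22*j
(√(-15794 - 16092) + 9722) + H(o, -69) = (√(-15794 - 16092) + 9722) - 22*88 = (√(-31886) + 9722) - 1936 = (I*√31886 + 9722) - 1936 = (9722 + I*√31886) - 1936 = 7786 + I*√31886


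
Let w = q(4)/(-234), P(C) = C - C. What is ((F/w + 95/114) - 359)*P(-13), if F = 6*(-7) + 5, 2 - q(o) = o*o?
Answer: 0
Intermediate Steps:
q(o) = 2 - o² (q(o) = 2 - o*o = 2 - o²)
F = -37 (F = -42 + 5 = -37)
P(C) = 0
w = 7/117 (w = (2 - 1*4²)/(-234) = (2 - 1*16)*(-1/234) = (2 - 16)*(-1/234) = -14*(-1/234) = 7/117 ≈ 0.059829)
((F/w + 95/114) - 359)*P(-13) = ((-37/7/117 + 95/114) - 359)*0 = ((-37*117/7 + 95*(1/114)) - 359)*0 = ((-4329/7 + ⅚) - 359)*0 = (-25939/42 - 359)*0 = -41017/42*0 = 0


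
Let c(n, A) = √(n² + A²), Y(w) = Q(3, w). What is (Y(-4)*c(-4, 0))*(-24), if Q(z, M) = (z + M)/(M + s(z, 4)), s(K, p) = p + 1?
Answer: 96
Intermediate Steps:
s(K, p) = 1 + p
Q(z, M) = (M + z)/(5 + M) (Q(z, M) = (z + M)/(M + (1 + 4)) = (M + z)/(M + 5) = (M + z)/(5 + M))
Y(w) = (3 + w)/(5 + w) (Y(w) = (w + 3)/(5 + w) = (3 + w)/(5 + w))
c(n, A) = √(A² + n²)
(Y(-4)*c(-4, 0))*(-24) = (((3 - 4)/(5 - 4))*√(0² + (-4)²))*(-24) = ((-1/1)*√(0 + 16))*(-24) = ((1*(-1))*√16)*(-24) = -1*4*(-24) = -4*(-24) = 96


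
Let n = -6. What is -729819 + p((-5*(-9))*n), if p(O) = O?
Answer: -730089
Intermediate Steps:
-729819 + p((-5*(-9))*n) = -729819 - 5*(-9)*(-6) = -729819 + 45*(-6) = -729819 - 270 = -730089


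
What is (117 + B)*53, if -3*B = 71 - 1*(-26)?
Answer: 13462/3 ≈ 4487.3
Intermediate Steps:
B = -97/3 (B = -(71 - 1*(-26))/3 = -(71 + 26)/3 = -1/3*97 = -97/3 ≈ -32.333)
(117 + B)*53 = (117 - 97/3)*53 = (254/3)*53 = 13462/3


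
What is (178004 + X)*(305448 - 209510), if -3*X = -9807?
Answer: 17390969074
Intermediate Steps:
X = 3269 (X = -⅓*(-9807) = 3269)
(178004 + X)*(305448 - 209510) = (178004 + 3269)*(305448 - 209510) = 181273*95938 = 17390969074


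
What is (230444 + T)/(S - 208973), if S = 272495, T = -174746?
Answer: 9283/10587 ≈ 0.87683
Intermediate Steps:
(230444 + T)/(S - 208973) = (230444 - 174746)/(272495 - 208973) = 55698/63522 = 55698*(1/63522) = 9283/10587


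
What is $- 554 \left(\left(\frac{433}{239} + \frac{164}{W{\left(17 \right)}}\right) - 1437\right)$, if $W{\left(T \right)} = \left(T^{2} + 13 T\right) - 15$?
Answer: $\frac{94041917716}{118305} \approx 7.9491 \cdot 10^{5}$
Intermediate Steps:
$W{\left(T \right)} = -15 + T^{2} + 13 T$
$- 554 \left(\left(\frac{433}{239} + \frac{164}{W{\left(17 \right)}}\right) - 1437\right) = - 554 \left(\left(\frac{433}{239} + \frac{164}{-15 + 17^{2} + 13 \cdot 17}\right) - 1437\right) = - 554 \left(\left(433 \cdot \frac{1}{239} + \frac{164}{-15 + 289 + 221}\right) - 1437\right) = - 554 \left(\left(\frac{433}{239} + \frac{164}{495}\right) - 1437\right) = - 554 \left(\frac{253531}{118305} - 1437\right) = \left(-554\right) \left(- \frac{169750754}{118305}\right) = \frac{94041917716}{118305}$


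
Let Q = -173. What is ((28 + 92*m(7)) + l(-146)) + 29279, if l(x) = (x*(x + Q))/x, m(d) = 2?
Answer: 29172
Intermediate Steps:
l(x) = -173 + x (l(x) = (x*(x - 173))/x = (x*(-173 + x))/x = -173 + x)
((28 + 92*m(7)) + l(-146)) + 29279 = ((28 + 92*2) + (-173 - 146)) + 29279 = ((28 + 184) - 319) + 29279 = (212 - 319) + 29279 = -107 + 29279 = 29172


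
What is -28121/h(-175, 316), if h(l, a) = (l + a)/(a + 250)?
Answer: -15916486/141 ≈ -1.1288e+5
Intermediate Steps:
h(l, a) = (a + l)/(250 + a)
-28121/h(-175, 316) = -28121*(250 + 316)/(316 - 175) = -28121/(141/566) = -28121/((1/566)*141) = -28121/141/566 = -28121*566/141 = -15916486/141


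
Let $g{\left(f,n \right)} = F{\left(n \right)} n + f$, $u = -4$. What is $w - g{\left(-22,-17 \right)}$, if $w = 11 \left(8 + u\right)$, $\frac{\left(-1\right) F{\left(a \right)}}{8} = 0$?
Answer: $66$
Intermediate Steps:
$F{\left(a \right)} = 0$ ($F{\left(a \right)} = \left(-8\right) 0 = 0$)
$g{\left(f,n \right)} = f$ ($g{\left(f,n \right)} = 0 n + f = 0 + f = f$)
$w = 44$ ($w = 11 \left(8 - 4\right) = 11 \cdot 4 = 44$)
$w - g{\left(-22,-17 \right)} = 44 - -22 = 44 + 22 = 66$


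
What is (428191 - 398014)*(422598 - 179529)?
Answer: 7335093213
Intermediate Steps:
(428191 - 398014)*(422598 - 179529) = 30177*243069 = 7335093213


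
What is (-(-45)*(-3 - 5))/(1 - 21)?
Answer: 18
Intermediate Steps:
(-(-45)*(-3 - 5))/(1 - 21) = -(-45)*(-8)/(-20) = -15*24*(-1/20) = -360*(-1/20) = 18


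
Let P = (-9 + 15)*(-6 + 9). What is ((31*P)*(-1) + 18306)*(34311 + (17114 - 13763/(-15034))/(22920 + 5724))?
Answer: 21853314891805305/35886158 ≈ 6.0896e+8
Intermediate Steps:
P = 18 (P = 6*3 = 18)
((31*P)*(-1) + 18306)*(34311 + (17114 - 13763/(-15034))/(22920 + 5724)) = ((31*18)*(-1) + 18306)*(34311 + (17114 - 13763/(-15034))/(22920 + 5724)) = (558*(-1) + 18306)*(34311 + (17114 - 13763*(-1/15034))/28644) = (-558 + 18306)*(34311 + (17114 + 13763/15034)*(1/28644)) = 17748*(34311 + (257305639/15034)*(1/28644)) = 17748*(34311 + 257305639/430633896) = 17748*(14775736911295/430633896) = 21853314891805305/35886158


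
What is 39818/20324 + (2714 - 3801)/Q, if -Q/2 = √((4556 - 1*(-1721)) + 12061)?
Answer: 19909/10162 + 1087*√18338/36676 ≈ 5.9727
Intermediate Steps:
Q = -2*√18338 (Q = -2*√((4556 - 1*(-1721)) + 12061) = -2*√((4556 + 1721) + 12061) = -2*√(6277 + 12061) = -2*√18338 ≈ -270.84)
39818/20324 + (2714 - 3801)/Q = 39818/20324 + (2714 - 3801)/((-2*√18338)) = 39818*(1/20324) - (-1087)*√18338/36676 = 19909/10162 + 1087*√18338/36676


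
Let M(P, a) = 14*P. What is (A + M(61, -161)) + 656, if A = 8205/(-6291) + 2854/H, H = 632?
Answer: 1002732679/662652 ≈ 1513.2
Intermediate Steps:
A = 2128159/662652 (A = 8205/(-6291) + 2854/632 = 8205*(-1/6291) + 2854*(1/632) = -2735/2097 + 1427/316 = 2128159/662652 ≈ 3.2116)
(A + M(61, -161)) + 656 = (2128159/662652 + 14*61) + 656 = (2128159/662652 + 854) + 656 = 568032967/662652 + 656 = 1002732679/662652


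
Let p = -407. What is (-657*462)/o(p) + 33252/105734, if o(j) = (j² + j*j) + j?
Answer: -319561764/530097409 ≈ -0.60284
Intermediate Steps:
o(j) = j + 2*j² (o(j) = (j² + j²) + j = 2*j² + j = j + 2*j²)
(-657*462)/o(p) + 33252/105734 = (-657*462)/((-407*(1 + 2*(-407)))) + 33252/105734 = -303534*(-1/(407*(1 - 814))) + 33252*(1/105734) = -303534/((-407*(-813))) + 16626/52867 = -303534/330891 + 16626/52867 = -303534*1/330891 + 16626/52867 = -9198/10027 + 16626/52867 = -319561764/530097409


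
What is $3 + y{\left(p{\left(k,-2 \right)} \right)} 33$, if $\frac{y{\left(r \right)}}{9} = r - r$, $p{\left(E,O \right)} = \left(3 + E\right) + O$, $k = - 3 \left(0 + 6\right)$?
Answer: $3$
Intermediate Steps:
$k = -18$ ($k = \left(-3\right) 6 = -18$)
$p{\left(E,O \right)} = 3 + E + O$
$y{\left(r \right)} = 0$ ($y{\left(r \right)} = 9 \left(r - r\right) = 9 \cdot 0 = 0$)
$3 + y{\left(p{\left(k,-2 \right)} \right)} 33 = 3 + 0 \cdot 33 = 3 + 0 = 3$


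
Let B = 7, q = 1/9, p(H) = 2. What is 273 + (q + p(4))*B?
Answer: 2590/9 ≈ 287.78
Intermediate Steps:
q = ⅑ (q = 1*(⅑) = ⅑ ≈ 0.11111)
273 + (q + p(4))*B = 273 + (⅑ + 2)*7 = 273 + (19/9)*7 = 273 + 133/9 = 2590/9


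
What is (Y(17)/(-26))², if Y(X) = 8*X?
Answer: 4624/169 ≈ 27.361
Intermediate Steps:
(Y(17)/(-26))² = ((8*17)/(-26))² = (136*(-1/26))² = (-68/13)² = 4624/169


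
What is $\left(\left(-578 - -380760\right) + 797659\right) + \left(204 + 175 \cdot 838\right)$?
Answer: $1324695$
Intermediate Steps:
$\left(\left(-578 - -380760\right) + 797659\right) + \left(204 + 175 \cdot 838\right) = \left(\left(-578 + 380760\right) + 797659\right) + \left(204 + 146650\right) = \left(380182 + 797659\right) + 146854 = 1177841 + 146854 = 1324695$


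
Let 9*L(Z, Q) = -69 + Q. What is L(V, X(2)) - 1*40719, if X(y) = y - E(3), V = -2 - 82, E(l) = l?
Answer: -366541/9 ≈ -40727.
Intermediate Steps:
V = -84
X(y) = -3 + y (X(y) = y - 1*3 = y - 3 = -3 + y)
L(Z, Q) = -23/3 + Q/9 (L(Z, Q) = (-69 + Q)/9 = -23/3 + Q/9)
L(V, X(2)) - 1*40719 = (-23/3 + (-3 + 2)/9) - 1*40719 = (-23/3 + (⅑)*(-1)) - 40719 = (-23/3 - ⅑) - 40719 = -70/9 - 40719 = -366541/9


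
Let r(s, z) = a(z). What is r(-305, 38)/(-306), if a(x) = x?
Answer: -19/153 ≈ -0.12418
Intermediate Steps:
r(s, z) = z
r(-305, 38)/(-306) = 38/(-306) = 38*(-1/306) = -19/153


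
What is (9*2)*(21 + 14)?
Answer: 630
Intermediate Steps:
(9*2)*(21 + 14) = 18*35 = 630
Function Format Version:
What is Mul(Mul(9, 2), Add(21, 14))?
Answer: 630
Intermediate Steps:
Mul(Mul(9, 2), Add(21, 14)) = Mul(18, 35) = 630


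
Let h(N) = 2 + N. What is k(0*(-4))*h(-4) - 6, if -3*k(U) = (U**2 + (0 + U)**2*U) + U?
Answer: -6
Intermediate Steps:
k(U) = -U/3 - U**2/3 - U**3/3 (k(U) = -((U**2 + (0 + U)**2*U) + U)/3 = -((U**2 + U**2*U) + U)/3 = -((U**2 + U**3) + U)/3 = -(U + U**2 + U**3)/3 = -U/3 - U**2/3 - U**3/3)
k(0*(-4))*h(-4) - 6 = (-0*(-4)*(1 + 0*(-4) + (0*(-4))**2)/3)*(2 - 4) - 6 = -1/3*0*(1 + 0 + 0**2)*(-2) - 6 = -1/3*0*(1 + 0 + 0)*(-2) - 6 = -1/3*0*1*(-2) - 6 = 0*(-2) - 6 = 0 - 6 = -6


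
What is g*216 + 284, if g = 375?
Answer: 81284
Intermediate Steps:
g*216 + 284 = 375*216 + 284 = 81000 + 284 = 81284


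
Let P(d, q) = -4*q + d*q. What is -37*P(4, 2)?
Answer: 0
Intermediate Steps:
-37*P(4, 2) = -74*(-4 + 4) = -74*0 = -37*0 = 0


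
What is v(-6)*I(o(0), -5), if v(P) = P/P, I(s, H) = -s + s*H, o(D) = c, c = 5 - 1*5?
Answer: 0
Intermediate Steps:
c = 0 (c = 5 - 5 = 0)
o(D) = 0
I(s, H) = -s + H*s
v(P) = 1
v(-6)*I(o(0), -5) = 1*(0*(-1 - 5)) = 1*(0*(-6)) = 1*0 = 0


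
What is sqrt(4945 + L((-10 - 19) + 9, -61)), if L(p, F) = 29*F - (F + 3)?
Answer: 7*sqrt(66) ≈ 56.868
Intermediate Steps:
L(p, F) = -3 + 28*F (L(p, F) = 29*F - (3 + F) = 29*F + (-3 - F) = -3 + 28*F)
sqrt(4945 + L((-10 - 19) + 9, -61)) = sqrt(4945 + (-3 + 28*(-61))) = sqrt(4945 + (-3 - 1708)) = sqrt(4945 - 1711) = sqrt(3234) = 7*sqrt(66)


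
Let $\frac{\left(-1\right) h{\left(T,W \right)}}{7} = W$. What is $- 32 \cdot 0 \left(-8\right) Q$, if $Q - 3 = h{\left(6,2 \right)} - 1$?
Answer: $0$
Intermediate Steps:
$h{\left(T,W \right)} = - 7 W$
$Q = -12$ ($Q = 3 - 15 = -12$)
$- 32 \cdot 0 \left(-8\right) Q = - 32 \cdot 0 \left(-8\right) \left(-12\right) = \left(-32\right) 0 \left(-12\right) = 0 \left(-12\right) = 0$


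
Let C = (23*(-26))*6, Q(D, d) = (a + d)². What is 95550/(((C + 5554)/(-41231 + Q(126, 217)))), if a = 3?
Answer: 342498975/983 ≈ 3.4842e+5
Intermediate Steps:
Q(D, d) = (3 + d)²
C = -3588 (C = -598*6 = -3588)
95550/(((C + 5554)/(-41231 + Q(126, 217)))) = 95550/(((-3588 + 5554)/(-41231 + (3 + 217)²))) = 95550/((1966/(-41231 + 220²))) = 95550/((1966/(-41231 + 48400))) = 95550/((1966/7169)) = 95550/((1966*(1/7169))) = 95550/(1966/7169) = 95550*(7169/1966) = 342498975/983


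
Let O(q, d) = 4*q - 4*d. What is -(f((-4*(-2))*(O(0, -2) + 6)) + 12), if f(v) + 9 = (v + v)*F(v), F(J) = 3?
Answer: -675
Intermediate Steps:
O(q, d) = -4*d + 4*q
f(v) = -9 + 6*v (f(v) = -9 + (v + v)*3 = -9 + (2*v)*3 = -9 + 6*v)
-(f((-4*(-2))*(O(0, -2) + 6)) + 12) = -((-9 + 6*((-4*(-2))*((-4*(-2) + 4*0) + 6))) + 12) = -((-9 + 6*(8*((8 + 0) + 6))) + 12) = -((-9 + 6*(8*(8 + 6))) + 12) = -((-9 + 6*(8*14)) + 12) = -((-9 + 6*112) + 12) = -((-9 + 672) + 12) = -(663 + 12) = -1*675 = -675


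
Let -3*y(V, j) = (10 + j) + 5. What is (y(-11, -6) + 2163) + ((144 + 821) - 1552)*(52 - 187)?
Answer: 81405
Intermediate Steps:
y(V, j) = -5 - j/3 (y(V, j) = -((10 + j) + 5)/3 = -(15 + j)/3 = -5 - j/3)
(y(-11, -6) + 2163) + ((144 + 821) - 1552)*(52 - 187) = ((-5 - 1/3*(-6)) + 2163) + ((144 + 821) - 1552)*(52 - 187) = ((-5 + 2) + 2163) + (965 - 1552)*(-135) = (-3 + 2163) - 587*(-135) = 2160 + 79245 = 81405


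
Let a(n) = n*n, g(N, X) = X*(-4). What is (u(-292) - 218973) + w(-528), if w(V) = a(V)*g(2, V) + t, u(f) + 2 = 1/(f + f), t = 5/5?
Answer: 343726535055/584 ≈ 5.8857e+8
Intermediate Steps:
t = 1 (t = 5*(1/5) = 1)
g(N, X) = -4*X
a(n) = n**2
u(f) = -2 + 1/(2*f) (u(f) = -2 + 1/(f + f) = -2 + 1/(2*f))
w(V) = 1 - 4*V**3 (w(V) = V**2*(-4*V) + 1 = -4*V**3 + 1 = 1 - 4*V**3)
(u(-292) - 218973) + w(-528) = ((-2 + (1/2)/(-292)) - 218973) + (1 - 4*(-528)**3) = ((-2 + (1/2)*(-1/292)) - 218973) + (1 - 4*(-147197952)) = ((-2 - 1/584) - 218973) + (1 + 588791808) = (-1169/584 - 218973) + 588791809 = -127881401/584 + 588791809 = 343726535055/584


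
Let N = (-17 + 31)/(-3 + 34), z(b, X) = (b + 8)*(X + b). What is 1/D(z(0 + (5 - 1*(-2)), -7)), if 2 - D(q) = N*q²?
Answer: ½ ≈ 0.50000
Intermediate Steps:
z(b, X) = (8 + b)*(X + b)
N = 14/31 ≈ 0.45161
D(q) = 2 - 14*q²/31
1/D(z(0 + (5 - 1*(-2)), -7)) = 1/(2 - 14*((0 + (5 - 1*(-2)))² + 8*(-7) + 8*(0 + (5 - 1*(-2))) - 7*(0 + (5 - 1*(-2))))²/31) = 1/(2 - 14*((0 + (5 + 2))² - 56 + 8*(0 + (5 + 2)) - 7*(0 + (5 + 2)))²/31) = 1/(2 - 14*((0 + 7)² - 56 + 8*(0 + 7) - 7*(0 + 7))²/31) = 1/(2 - 14*(7² - 56 + 8*7 - 7*7)²/31) = 1/(2 - 14*(49 - 56 + 56 - 49)²/31) = 1/(2 - 14/31*0²) = 1/(2 - 14/31*0) = 1/(2 + 0) = 1/2 = ½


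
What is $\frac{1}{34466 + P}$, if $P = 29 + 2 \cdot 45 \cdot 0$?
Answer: $\frac{1}{34495} \approx 2.899 \cdot 10^{-5}$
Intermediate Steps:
$P = 29$ ($P = 29 + 2 \cdot 0 = 29 + 0 = 29$)
$\frac{1}{34466 + P} = \frac{1}{34466 + 29} = \frac{1}{34495}$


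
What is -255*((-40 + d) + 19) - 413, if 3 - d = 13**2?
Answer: 47272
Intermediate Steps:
d = -166 (d = 3 - 1*13**2 = 3 - 1*169 = 3 - 169 = -166)
-255*((-40 + d) + 19) - 413 = -255*((-40 - 166) + 19) - 413 = -255*(-206 + 19) - 413 = -255*(-187) - 413 = 47685 - 413 = 47272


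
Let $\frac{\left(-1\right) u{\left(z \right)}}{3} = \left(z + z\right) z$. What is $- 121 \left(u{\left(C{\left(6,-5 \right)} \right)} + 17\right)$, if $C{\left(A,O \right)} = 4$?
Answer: $9559$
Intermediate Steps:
$u{\left(z \right)} = - 6 z^{2}$ ($u{\left(z \right)} = - 3 \left(z + z\right) z = - 3 \cdot 2 z z = - 3 \cdot 2 z^{2} = - 6 z^{2}$)
$- 121 \left(u{\left(C{\left(6,-5 \right)} \right)} + 17\right) = - 121 \left(- 6 \cdot 4^{2} + 17\right) = - 121 \left(\left(-6\right) 16 + 17\right) = - 121 \left(-96 + 17\right) = \left(-121\right) \left(-79\right) = 9559$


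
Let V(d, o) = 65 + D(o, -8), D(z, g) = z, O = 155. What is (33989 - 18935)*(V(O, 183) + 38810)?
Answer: 587979132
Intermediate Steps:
V(d, o) = 65 + o
(33989 - 18935)*(V(O, 183) + 38810) = (33989 - 18935)*((65 + 183) + 38810) = 15054*(248 + 38810) = 15054*39058 = 587979132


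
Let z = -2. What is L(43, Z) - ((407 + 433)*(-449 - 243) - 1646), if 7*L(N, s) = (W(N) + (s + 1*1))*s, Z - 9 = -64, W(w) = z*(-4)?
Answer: 4083012/7 ≈ 5.8329e+5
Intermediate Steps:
W(w) = 8 (W(w) = -2*(-4) = 8)
Z = -55 (Z = 9 - 64 = -55)
L(N, s) = s*(9 + s)/7 (L(N, s) = ((8 + (s + 1*1))*s)/7 = ((8 + (s + 1))*s)/7 = ((8 + (1 + s))*s)/7 = ((9 + s)*s)/7 = (s*(9 + s))/7 = s*(9 + s)/7)
L(43, Z) - ((407 + 433)*(-449 - 243) - 1646) = (⅐)*(-55)*(9 - 55) - ((407 + 433)*(-449 - 243) - 1646) = (⅐)*(-55)*(-46) - (840*(-692) - 1646) = 2530/7 - (-581280 - 1646) = 2530/7 - 1*(-582926) = 2530/7 + 582926 = 4083012/7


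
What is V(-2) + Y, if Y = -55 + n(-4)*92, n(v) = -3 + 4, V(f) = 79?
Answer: 116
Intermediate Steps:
n(v) = 1
Y = 37 (Y = -55 + 1*92 = -55 + 92 = 37)
V(-2) + Y = 79 + 37 = 116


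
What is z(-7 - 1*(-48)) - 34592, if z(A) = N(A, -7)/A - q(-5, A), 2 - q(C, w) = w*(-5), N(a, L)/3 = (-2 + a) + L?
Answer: -1426663/41 ≈ -34797.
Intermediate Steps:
N(a, L) = -6 + 3*L + 3*a (N(a, L) = 3*((-2 + a) + L) = 3*(-2 + L + a) = -6 + 3*L + 3*a)
q(C, w) = 2 + 5*w (q(C, w) = 2 - w*(-5) = 2 - (-5)*w = 2 + 5*w)
z(A) = -2 - 5*A + (-27 + 3*A)/A (z(A) = (-6 + 3*(-7) + 3*A)/A - (2 + 5*A) = (-6 - 21 + 3*A)/A + (-2 - 5*A) = (-27 + 3*A)/A + (-2 - 5*A) = -2 - 5*A + (-27 + 3*A)/A)
z(-7 - 1*(-48)) - 34592 = (1 - 27/(-7 - 1*(-48)) - 5*(-7 - 1*(-48))) - 34592 = (1 - 27/(-7 + 48) - 5*(-7 + 48)) - 34592 = (1 - 27/41 - 5*41) - 34592 = (1 - 27*1/41 - 205) - 34592 = (1 - 27/41 - 205) - 34592 = -8391/41 - 34592 = -1426663/41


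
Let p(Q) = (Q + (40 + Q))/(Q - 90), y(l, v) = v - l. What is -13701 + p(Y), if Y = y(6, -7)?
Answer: -1411217/103 ≈ -13701.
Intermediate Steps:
Y = -13 (Y = -7 - 1*6 = -7 - 6 = -13)
p(Q) = (40 + 2*Q)/(-90 + Q)
-13701 + p(Y) = -13701 + 2*(20 - 13)/(-90 - 13) = -13701 + 2*7/(-103) = -13701 + 2*(-1/103)*7 = -13701 - 14/103 = -1411217/103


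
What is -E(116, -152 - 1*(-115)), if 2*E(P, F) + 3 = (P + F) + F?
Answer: -39/2 ≈ -19.500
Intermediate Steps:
E(P, F) = -3/2 + F + P/2 (E(P, F) = -3/2 + ((P + F) + F)/2 = -3/2 + ((F + P) + F)/2 = -3/2 + (P + 2*F)/2 = -3/2 + (F + P/2) = -3/2 + F + P/2)
-E(116, -152 - 1*(-115)) = -(-3/2 + (-152 - 1*(-115)) + (½)*116) = -(-3/2 + (-152 + 115) + 58) = -(-3/2 - 37 + 58) = -1*39/2 = -39/2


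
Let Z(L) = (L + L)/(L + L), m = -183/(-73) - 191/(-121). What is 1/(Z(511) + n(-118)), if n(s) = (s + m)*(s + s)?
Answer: 8833/237473921 ≈ 3.7196e-5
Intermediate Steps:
m = 36086/8833 (m = -183*(-1/73) - 191*(-1/121) = 183/73 + 191/121 = 36086/8833 ≈ 4.0854)
Z(L) = 1 (Z(L) = (2*L)/((2*L)) = (2*L)*(1/(2*L)) = 1)
n(s) = 2*s*(36086/8833 + s) (n(s) = (s + 36086/8833)*(s + s) = (36086/8833 + s)*(2*s) = 2*s*(36086/8833 + s))
1/(Z(511) + n(-118)) = 1/(1 + (2/8833)*(-118)*(36086 + 8833*(-118))) = 1/(1 + (2/8833)*(-118)*(36086 - 1042294)) = 1/(1 + (2/8833)*(-118)*(-1006208)) = 1/(1 + 237465088/8833) = 1/(237473921/8833) = 8833/237473921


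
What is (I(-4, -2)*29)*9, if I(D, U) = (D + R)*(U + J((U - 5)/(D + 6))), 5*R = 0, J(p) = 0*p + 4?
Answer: -2088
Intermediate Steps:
J(p) = 4 (J(p) = 0 + 4 = 4)
R = 0 (R = (⅕)*0 = 0)
I(D, U) = D*(4 + U) (I(D, U) = (D + 0)*(U + 4) = D*(4 + U))
(I(-4, -2)*29)*9 = (-4*(4 - 2)*29)*9 = (-4*2*29)*9 = -8*29*9 = -232*9 = -2088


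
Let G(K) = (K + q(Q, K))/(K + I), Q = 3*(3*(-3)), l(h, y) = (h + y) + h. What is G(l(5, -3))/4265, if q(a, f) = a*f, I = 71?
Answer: -7/12795 ≈ -0.00054709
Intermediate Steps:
l(h, y) = y + 2*h
Q = -27 (Q = 3*(-9) = -27)
G(K) = -26*K/(71 + K) (G(K) = (K - 27*K)/(K + 71) = (-26*K)/(71 + K) = -26*K/(71 + K))
G(l(5, -3))/4265 = -26*(-3 + 2*5)/(71 + (-3 + 2*5))/4265 = -26*(-3 + 10)/(71 + (-3 + 10))*(1/4265) = -26*7/(71 + 7)*(1/4265) = -26*7/78*(1/4265) = -26*7*1/78*(1/4265) = -7/3*1/4265 = -7/12795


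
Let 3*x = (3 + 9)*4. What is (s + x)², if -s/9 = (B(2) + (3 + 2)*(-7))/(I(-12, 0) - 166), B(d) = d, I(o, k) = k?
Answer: 5564881/27556 ≈ 201.95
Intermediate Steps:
x = 16 (x = ((3 + 9)*4)/3 = (12*4)/3 = (⅓)*48 = 16)
s = -297/166 (s = -9*(2 + (3 + 2)*(-7))/(0 - 166) = -9*(2 + 5*(-7))/(-166) = -9*(2 - 35)*(-1)/166 = -(-297)*(-1)/166 = -9*33/166 = -297/166 ≈ -1.7892)
(s + x)² = (-297/166 + 16)² = (2359/166)² = 5564881/27556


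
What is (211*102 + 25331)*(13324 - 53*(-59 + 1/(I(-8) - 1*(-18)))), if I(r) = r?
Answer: 7705303821/10 ≈ 7.7053e+8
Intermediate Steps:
(211*102 + 25331)*(13324 - 53*(-59 + 1/(I(-8) - 1*(-18)))) = (211*102 + 25331)*(13324 - 53*(-59 + 1/(-8 - 1*(-18)))) = (21522 + 25331)*(13324 - 53*(-59 + 1/(-8 + 18))) = 46853*(13324 - 53*(-59 + 1/10)) = 46853*(13324 - 53*(-589/10)) = 46853*(13324 + 31217/10) = 46853*(164457/10) = 7705303821/10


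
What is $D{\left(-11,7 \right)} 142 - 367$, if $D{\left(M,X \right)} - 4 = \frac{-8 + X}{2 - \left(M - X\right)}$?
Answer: $\frac{1939}{10} \approx 193.9$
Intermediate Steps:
$D{\left(M,X \right)} = 4 + \frac{-8 + X}{2 + X - M}$ ($D{\left(M,X \right)} = 4 + \frac{-8 + X}{2 - \left(M - X\right)} = 4 + \frac{-8 + X}{2 + X - M}$)
$D{\left(-11,7 \right)} 142 - 367 = \frac{\left(-4\right) \left(-11\right) + 5 \cdot 7}{2 + 7 - -11} \cdot 142 - 367 = \frac{44 + 35}{2 + 7 + 11} \cdot 142 - 367 = \frac{1}{20} \cdot 79 \cdot 142 - 367 = \frac{79}{20} \cdot 142 - 367 = \frac{5609}{10} - 367 = \frac{1939}{10}$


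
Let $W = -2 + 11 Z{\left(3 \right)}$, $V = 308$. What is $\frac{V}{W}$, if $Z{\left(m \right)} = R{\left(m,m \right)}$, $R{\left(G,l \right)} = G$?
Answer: $\frac{308}{31} \approx 9.9355$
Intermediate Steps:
$Z{\left(m \right)} = m$
$W = 31$ ($W = -2 + 11 \cdot 3 = -2 + 33 = 31$)
$\frac{V}{W} = \frac{308}{31}$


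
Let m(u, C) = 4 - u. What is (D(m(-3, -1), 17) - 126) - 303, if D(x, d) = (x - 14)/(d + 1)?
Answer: -7729/18 ≈ -429.39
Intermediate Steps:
D(x, d) = (-14 + x)/(1 + d)
(D(m(-3, -1), 17) - 126) - 303 = ((-14 + (4 - 1*(-3)))/(1 + 17) - 126) - 303 = ((-14 + (4 + 3))/18 - 126) - 303 = ((-14 + 7)/18 - 126) - 303 = ((1/18)*(-7) - 126) - 303 = (-7/18 - 126) - 303 = -2275/18 - 303 = -7729/18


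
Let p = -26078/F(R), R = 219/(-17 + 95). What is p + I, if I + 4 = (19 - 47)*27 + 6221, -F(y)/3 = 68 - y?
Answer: 28447213/5085 ≈ 5594.3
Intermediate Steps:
R = 73/26 (R = 219/78 = 219*(1/78) = 73/26 ≈ 2.8077)
F(y) = -204 + 3*y (F(y) = -3*(68 - y) = -204 + 3*y)
p = 678028/5085 (p = -26078/(-204 + 3*(73/26)) = -26078/(-204 + 219/26) = -26078/(-5085/26) = -26078*(-26/5085) = 678028/5085 ≈ 133.34)
I = 5461 (I = -4 + ((19 - 47)*27 + 6221) = -4 + (-28*27 + 6221) = -4 + (-756 + 6221) = -4 + 5465 = 5461)
p + I = 678028/5085 + 5461 = 28447213/5085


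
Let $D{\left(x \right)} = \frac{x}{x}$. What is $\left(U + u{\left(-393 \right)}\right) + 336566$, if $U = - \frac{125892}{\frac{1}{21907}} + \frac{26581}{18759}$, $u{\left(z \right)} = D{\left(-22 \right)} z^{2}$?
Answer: $- \frac{51726536092430}{18759} \approx -2.7574 \cdot 10^{9}$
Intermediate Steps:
$D{\left(x \right)} = 1$
$u{\left(z \right)} = z^{2}$ ($u{\left(z \right)} = 1 z^{2} = z^{2}$)
$U = - \frac{51735747042815}{18759}$ ($U = - 125892 \frac{1}{\frac{1}{21907}} + 26581 \cdot \frac{1}{18759} = \left(-125892\right) 21907 + \frac{26581}{18759} = -2757916044 + \frac{26581}{18759} = - \frac{51735747042815}{18759} \approx -2.7579 \cdot 10^{9}$)
$\left(U + u{\left(-393 \right)}\right) + 336566 = \left(- \frac{51735747042815}{18759} + \left(-393\right)^{2}\right) + 336566 = \left(- \frac{51735747042815}{18759} + 154449\right) + 336566 = - \frac{51732849734024}{18759} + 336566 = - \frac{51726536092430}{18759}$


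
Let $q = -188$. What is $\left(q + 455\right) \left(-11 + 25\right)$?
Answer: $3738$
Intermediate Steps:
$\left(q + 455\right) \left(-11 + 25\right) = \left(-188 + 455\right) \left(-11 + 25\right) = 267 \cdot 14 = 3738$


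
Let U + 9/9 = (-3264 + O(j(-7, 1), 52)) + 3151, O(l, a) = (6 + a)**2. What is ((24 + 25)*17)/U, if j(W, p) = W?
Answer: 833/3250 ≈ 0.25631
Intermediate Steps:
U = 3250 (U = -1 + ((-3264 + (6 + 52)**2) + 3151) = -1 + ((-3264 + 58**2) + 3151) = -1 + ((-3264 + 3364) + 3151) = -1 + (100 + 3151) = -1 + 3251 = 3250)
((24 + 25)*17)/U = ((24 + 25)*17)/3250 = (49*17)*(1/3250) = 833*(1/3250) = 833/3250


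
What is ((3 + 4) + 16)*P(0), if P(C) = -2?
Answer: -46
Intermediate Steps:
((3 + 4) + 16)*P(0) = ((3 + 4) + 16)*(-2) = (7 + 16)*(-2) = 23*(-2) = -46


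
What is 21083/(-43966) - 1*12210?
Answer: -536845943/43966 ≈ -12210.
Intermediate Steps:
21083/(-43966) - 1*12210 = 21083*(-1/43966) - 12210 = -21083/43966 - 12210 = -536845943/43966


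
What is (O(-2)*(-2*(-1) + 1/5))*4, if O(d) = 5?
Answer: 44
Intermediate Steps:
(O(-2)*(-2*(-1) + 1/5))*4 = (5*(-2*(-1) + 1/5))*4 = (5*(2 + 1*(⅕)))*4 = (5*(2 + ⅕))*4 = (5*(11/5))*4 = 11*4 = 44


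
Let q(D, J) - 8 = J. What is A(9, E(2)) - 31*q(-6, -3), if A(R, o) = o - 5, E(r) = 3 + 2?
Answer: -155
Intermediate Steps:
E(r) = 5
A(R, o) = -5 + o
q(D, J) = 8 + J
A(9, E(2)) - 31*q(-6, -3) = (-5 + 5) - 31*(8 - 3) = 0 - 31*5 = 0 - 155 = -155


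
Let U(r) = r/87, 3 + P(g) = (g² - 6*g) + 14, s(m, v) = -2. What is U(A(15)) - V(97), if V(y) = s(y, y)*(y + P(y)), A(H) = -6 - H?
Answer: 518223/29 ≈ 17870.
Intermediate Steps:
P(g) = 11 + g² - 6*g (P(g) = -3 + ((g² - 6*g) + 14) = -3 + (14 + g² - 6*g) = 11 + g² - 6*g)
U(r) = r/87 (U(r) = r*(1/87) = r/87)
V(y) = -22 - 2*y² + 10*y (V(y) = -2*(y + (11 + y² - 6*y)) = -2*(11 + y² - 5*y) = -22 - 2*y² + 10*y)
U(A(15)) - V(97) = (-6 - 1*15)/87 - (-22 - 2*97² + 10*97) = (-6 - 15)/87 - (-22 - 2*9409 + 970) = (1/87)*(-21) - (-22 - 18818 + 970) = -7/29 - 1*(-17870) = -7/29 + 17870 = 518223/29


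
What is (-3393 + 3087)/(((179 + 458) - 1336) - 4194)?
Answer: 102/1631 ≈ 0.062538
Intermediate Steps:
(-3393 + 3087)/(((179 + 458) - 1336) - 4194) = -306/((637 - 1336) - 4194) = -306/(-699 - 4194) = -306/(-4893) = -306*(-1/4893) = 102/1631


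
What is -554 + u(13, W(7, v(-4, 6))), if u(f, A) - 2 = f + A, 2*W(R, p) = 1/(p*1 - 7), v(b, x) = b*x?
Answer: -33419/62 ≈ -539.02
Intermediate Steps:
W(R, p) = 1/(2*(-7 + p)) (W(R, p) = 1/(2*(p*1 - 7)) = 1/(2*(p - 7)) = 1/(2*(-7 + p)))
u(f, A) = 2 + A + f (u(f, A) = 2 + (f + A) = 2 + (A + f) = 2 + A + f)
-554 + u(13, W(7, v(-4, 6))) = -554 + (2 + 1/(2*(-7 - 4*6)) + 13) = -554 + (2 + 1/(2*(-7 - 24)) + 13) = -554 + (2 + (½)/(-31) + 13) = -554 + (2 + (½)*(-1/31) + 13) = -554 + (2 - 1/62 + 13) = -554 + 929/62 = -33419/62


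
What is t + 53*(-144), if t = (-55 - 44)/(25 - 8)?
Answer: -129843/17 ≈ -7637.8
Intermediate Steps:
t = -99/17 ≈ -5.8235
t + 53*(-144) = -99/17 + 53*(-144) = -99/17 - 7632 = -129843/17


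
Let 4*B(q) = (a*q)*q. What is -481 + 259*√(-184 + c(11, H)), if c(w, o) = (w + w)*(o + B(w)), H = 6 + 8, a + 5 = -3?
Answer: -481 + 5180*I*√13 ≈ -481.0 + 18677.0*I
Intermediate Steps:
a = -8 (a = -5 - 3 = -8)
H = 14
B(q) = -2*q² (B(q) = ((-8*q)*q)/4 = (-8*q²)/4 = -2*q²)
c(w, o) = 2*w*(o - 2*w²) (c(w, o) = (w + w)*(o - 2*w²) = (2*w)*(o - 2*w²) = 2*w*(o - 2*w²))
-481 + 259*√(-184 + c(11, H)) = -481 + 259*√(-184 + 2*11*(14 - 2*11²)) = -481 + 259*√(-184 + 2*11*(14 - 2*121)) = -481 + 259*√(-184 + 2*11*(14 - 242)) = -481 + 259*√(-184 + 2*11*(-228)) = -481 + 259*√(-184 - 5016) = -481 + 259*√(-5200) = -481 + 259*(20*I*√13) = -481 + 5180*I*√13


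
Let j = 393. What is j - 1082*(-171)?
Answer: 185415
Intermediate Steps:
j - 1082*(-171) = 393 - 1082*(-171) = 393 + 185022 = 185415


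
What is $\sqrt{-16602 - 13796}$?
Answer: $i \sqrt{30398} \approx 174.35 i$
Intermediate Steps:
$\sqrt{-16602 - 13796} = \sqrt{-30398} = i \sqrt{30398}$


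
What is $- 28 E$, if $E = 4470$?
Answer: $-125160$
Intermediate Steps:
$- 28 E = \left(-28\right) 4470 = -125160$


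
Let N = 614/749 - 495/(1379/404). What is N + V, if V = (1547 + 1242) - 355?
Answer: 337867100/147553 ≈ 2289.8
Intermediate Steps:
V = 2434 (V = 2789 - 355 = 2434)
N = -21276902/147553 (N = 614*(1/749) - 495/(1379*(1/404)) = 614/749 - 495/1379/404 = 614/749 - 495*404/1379 = 614/749 - 199980/1379 = -21276902/147553 ≈ -144.20)
N + V = -21276902/147553 + 2434 = 337867100/147553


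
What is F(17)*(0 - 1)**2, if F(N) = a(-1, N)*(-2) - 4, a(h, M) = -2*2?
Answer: 4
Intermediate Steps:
a(h, M) = -4
F(N) = 4 (F(N) = -4*(-2) - 4 = 8 - 4 = 4)
F(17)*(0 - 1)**2 = 4*(0 - 1)**2 = 4*(-1)**2 = 4*1 = 4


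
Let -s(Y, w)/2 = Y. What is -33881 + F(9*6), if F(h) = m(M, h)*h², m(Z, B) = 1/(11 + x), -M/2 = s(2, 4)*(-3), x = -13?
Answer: -35339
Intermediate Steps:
s(Y, w) = -2*Y
M = -24 (M = -2*(-2*2)*(-3) = -(-8)*(-3) = -2*12 = -24)
m(Z, B) = -½ (m(Z, B) = 1/(11 - 13) = 1/(-2) = -½)
F(h) = -h²/2
-33881 + F(9*6) = -33881 - (9*6)²/2 = -33881 - ½*54² = -33881 - ½*2916 = -33881 - 1458 = -35339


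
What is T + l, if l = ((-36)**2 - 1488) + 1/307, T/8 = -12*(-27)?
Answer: 736801/307 ≈ 2400.0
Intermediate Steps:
T = 2592 (T = 8*(-12*(-27)) = 8*324 = 2592)
l = -58943/307 (l = (1296 - 1488) + 1/307 = -192 + 1/307 = -58943/307 ≈ -192.00)
T + l = 2592 - 58943/307 = 736801/307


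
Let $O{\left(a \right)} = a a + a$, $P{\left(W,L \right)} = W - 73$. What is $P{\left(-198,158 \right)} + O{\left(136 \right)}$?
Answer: $18361$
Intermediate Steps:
$P{\left(W,L \right)} = -73 + W$ ($P{\left(W,L \right)} = W - 73 = -73 + W$)
$O{\left(a \right)} = a + a^{2}$ ($O{\left(a \right)} = a^{2} + a = a + a^{2}$)
$P{\left(-198,158 \right)} + O{\left(136 \right)} = \left(-73 - 198\right) + 136 \left(1 + 136\right) = -271 + 136 \cdot 137 = -271 + 18632 = 18361$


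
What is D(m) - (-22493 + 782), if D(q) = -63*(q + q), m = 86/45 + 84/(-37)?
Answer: 4024907/185 ≈ 21756.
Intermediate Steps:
m = -598/1665 (m = 86*(1/45) + 84*(-1/37) = 86/45 - 84/37 = -598/1665 ≈ -0.35916)
D(q) = -126*q
D(m) - (-22493 + 782) = -126*(-598/1665) - (-22493 + 782) = 8372/185 - 1*(-21711) = 8372/185 + 21711 = 4024907/185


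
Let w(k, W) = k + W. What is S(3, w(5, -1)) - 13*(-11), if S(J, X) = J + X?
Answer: 150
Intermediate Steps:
w(k, W) = W + k
S(3, w(5, -1)) - 13*(-11) = (3 + (-1 + 5)) - 13*(-11) = (3 + 4) + 143 = 7 + 143 = 150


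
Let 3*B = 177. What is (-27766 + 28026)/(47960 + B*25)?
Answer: 52/9887 ≈ 0.0052594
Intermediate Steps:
B = 59 (B = (⅓)*177 = 59)
(-27766 + 28026)/(47960 + B*25) = (-27766 + 28026)/(47960 + 59*25) = 260/(47960 + 1475) = 260/49435 = 260*(1/49435) = 52/9887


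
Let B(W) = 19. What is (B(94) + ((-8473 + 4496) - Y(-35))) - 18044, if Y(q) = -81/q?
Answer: -770151/35 ≈ -22004.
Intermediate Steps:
(B(94) + ((-8473 + 4496) - Y(-35))) - 18044 = (19 + ((-8473 + 4496) - (-81)/(-35))) - 18044 = (19 + (-3977 - (-81)*(-1)/35)) - 18044 = (19 + (-3977 - 1*81/35)) - 18044 = (19 + (-3977 - 81/35)) - 18044 = (19 - 139276/35) - 18044 = -138611/35 - 18044 = -770151/35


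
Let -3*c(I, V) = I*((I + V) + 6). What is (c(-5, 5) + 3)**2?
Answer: 169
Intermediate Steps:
c(I, V) = -I*(6 + I + V)/3 (c(I, V) = -I*((I + V) + 6)/3 = -I*(6 + I + V)/3)
(c(-5, 5) + 3)**2 = (-1/3*(-5)*(6 - 5 + 5) + 3)**2 = (-1/3*(-5)*6 + 3)**2 = (10 + 3)**2 = 13**2 = 169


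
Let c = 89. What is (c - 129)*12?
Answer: -480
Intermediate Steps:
(c - 129)*12 = (89 - 129)*12 = -40*12 = -480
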